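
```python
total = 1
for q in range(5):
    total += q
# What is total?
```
Trace:
  total=1
  total=1, q=0
  total=2, q=1
  total=4, q=2
  total=7, q=3
  total=11, q=4

Final answer: 11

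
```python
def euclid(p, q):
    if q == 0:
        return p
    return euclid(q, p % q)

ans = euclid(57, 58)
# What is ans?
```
Call trace:
euclid(p=57, q=58)
  euclid(p=58, q=57)
    euclid(p=57, q=1)
      euclid(p=1, q=0)
      -> return 1
    -> return 1
  -> return 1
-> return 1

Final answer: 1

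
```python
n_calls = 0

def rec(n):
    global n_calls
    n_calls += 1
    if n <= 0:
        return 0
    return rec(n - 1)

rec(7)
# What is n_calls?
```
Call trace:
rec(n=7)
  rec(n=6)
    rec(n=5)
      rec(n=4)
        rec(n=3)
          rec(n=2)
            rec(n=1)
              rec(n=0)
              -> return 0
            -> return 0
          -> return 0
        -> return 0
      -> return 0
    -> return 0
  -> return 0
-> return 0

n_calls is incremented once per call. rec is entered once for each n = 7, 6, 5, 4, 3, 2, 1, 0 (the n <= 0 call returns without recursing), i.e. 7 + 1 calls.
n_calls = 8

Final answer: 8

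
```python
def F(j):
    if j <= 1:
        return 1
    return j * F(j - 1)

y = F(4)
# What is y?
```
Call trace:
F(j=4)
  F(j=3)
    F(j=2)
      F(j=1)
      -> return 1
    -> return 2
  -> return 6
-> return 24

Final answer: 24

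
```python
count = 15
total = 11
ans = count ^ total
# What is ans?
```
Trace:
  count=15
  count=15, total=11
  count=15, total=11, ans=4

Final answer: 4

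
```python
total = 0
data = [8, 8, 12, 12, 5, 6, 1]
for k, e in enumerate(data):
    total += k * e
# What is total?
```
Trace:
  total=0
  total=0, k=0, e=8
  total=8, k=1, e=8
  total=32, k=2, e=12
  total=68, k=3, e=12
  total=88, k=4, e=5
  total=118, k=5, e=6
  total=124, k=6, e=1

Final answer: 124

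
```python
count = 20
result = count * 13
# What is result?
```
Trace:
  count=20
  count=20, result=260

Final answer: 260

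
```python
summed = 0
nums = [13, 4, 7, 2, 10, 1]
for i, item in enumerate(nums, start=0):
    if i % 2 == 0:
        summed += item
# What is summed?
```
Trace:
  summed=0
  summed=13, i=0, item=13
  summed=13, i=1, item=4
  summed=20, i=2, item=7
  summed=20, i=3, item=2
  summed=30, i=4, item=10
  summed=30, i=5, item=1

Final answer: 30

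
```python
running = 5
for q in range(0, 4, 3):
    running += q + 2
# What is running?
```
Trace:
  running=5
  running=7, q=0
  running=12, q=3

Final answer: 12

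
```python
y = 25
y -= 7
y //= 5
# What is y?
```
Trace:
  y=25
  y=18
  y=3

Final answer: 3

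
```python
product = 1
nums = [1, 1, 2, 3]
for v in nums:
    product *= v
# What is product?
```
Trace:
  product=1
  product=1, v=1
  product=1, v=1
  product=2, v=2
  product=6, v=3

Final answer: 6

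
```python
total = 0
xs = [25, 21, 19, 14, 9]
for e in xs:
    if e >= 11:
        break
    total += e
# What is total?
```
Trace:
  total=0
  total=0, e=25

Final answer: 0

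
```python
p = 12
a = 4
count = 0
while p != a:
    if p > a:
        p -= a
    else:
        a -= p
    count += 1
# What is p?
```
Trace:
  p=12
  p=12, a=4
  p=12, a=4, count=0
  p=8, a=4, count=1
  p=4, a=4, count=2

Final answer: 4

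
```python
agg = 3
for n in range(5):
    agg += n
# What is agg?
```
Trace:
  agg=3
  agg=3, n=0
  agg=4, n=1
  agg=6, n=2
  agg=9, n=3
  agg=13, n=4

Final answer: 13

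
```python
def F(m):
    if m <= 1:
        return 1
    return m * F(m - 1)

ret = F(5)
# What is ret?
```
Call trace:
F(m=5)
  F(m=4)
    F(m=3)
      F(m=2)
        F(m=1)
        -> return 1
      -> return 2
    -> return 6
  -> return 24
-> return 120

Final answer: 120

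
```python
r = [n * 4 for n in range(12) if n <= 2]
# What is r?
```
Trace:
  n=0
  n=1
  n=2
  n=3
  n=4
  n=5
  n=6
  n=7
  n=8
  n=9
  n=10
  n=11
  r=[0, 4, 8]

Final answer: [0, 4, 8]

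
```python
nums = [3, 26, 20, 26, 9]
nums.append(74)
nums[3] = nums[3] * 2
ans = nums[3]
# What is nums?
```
Trace:
  nums=[3, 26, 20, 26, 9]
  nums=[3, 26, 20, 26, 9, 74]
  nums=[3, 26, 20, 52, 9, 74]
  nums=[3, 26, 20, 52, 9, 74], ans=52

Final answer: [3, 26, 20, 52, 9, 74]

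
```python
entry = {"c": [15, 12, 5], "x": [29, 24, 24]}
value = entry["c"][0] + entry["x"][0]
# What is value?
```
Trace:
  entry={'c': [15, 12, 5], 'x': [29, 24, 24]}
  entry={'c': [15, 12, 5], 'x': [29, 24, 24]}, value=44

Final answer: 44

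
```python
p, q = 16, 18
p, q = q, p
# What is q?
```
Trace:
  p=16, q=18
  p=18, q=16

Final answer: 16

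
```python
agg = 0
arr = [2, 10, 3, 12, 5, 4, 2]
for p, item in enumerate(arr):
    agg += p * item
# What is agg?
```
Trace:
  agg=0
  agg=0, p=0, item=2
  agg=10, p=1, item=10
  agg=16, p=2, item=3
  agg=52, p=3, item=12
  agg=72, p=4, item=5
  agg=92, p=5, item=4
  agg=104, p=6, item=2

Final answer: 104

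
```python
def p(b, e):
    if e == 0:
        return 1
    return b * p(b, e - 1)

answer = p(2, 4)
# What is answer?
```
Call trace:
p(b=2, e=4)
  p(b=2, e=3)
    p(b=2, e=2)
      p(b=2, e=1)
        p(b=2, e=0)
        -> return 1
      -> return 2
    -> return 4
  -> return 8
-> return 16

Final answer: 16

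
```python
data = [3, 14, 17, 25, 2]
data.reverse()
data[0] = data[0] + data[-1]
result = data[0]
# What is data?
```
Trace:
  data=[3, 14, 17, 25, 2]
  data=[2, 25, 17, 14, 3]
  data=[5, 25, 17, 14, 3]
  data=[5, 25, 17, 14, 3], result=5

Final answer: [5, 25, 17, 14, 3]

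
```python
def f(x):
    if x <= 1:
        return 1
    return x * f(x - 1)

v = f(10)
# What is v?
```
Call trace:
f(x=10)
  f(x=9)
    f(x=8)
      f(x=7)
        f(x=6)
          f(x=5)
            f(x=4)
              f(x=3)
                f(x=2)
                  f(x=1)
                  -> return 1
                -> return 2
              -> return 6
            -> return 24
          -> return 120
        -> return 720
      -> return 5040
    -> return 40320
  -> return 362880
-> return 3628800

Final answer: 3628800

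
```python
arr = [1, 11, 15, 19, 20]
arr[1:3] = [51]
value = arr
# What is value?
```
Trace:
  arr=[1, 11, 15, 19, 20]
  arr=[1, 51, 19, 20]
  arr=[1, 51, 19, 20], value=[1, 51, 19, 20]

Final answer: [1, 51, 19, 20]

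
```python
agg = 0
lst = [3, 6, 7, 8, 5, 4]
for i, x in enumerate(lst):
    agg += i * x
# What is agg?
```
Trace:
  agg=0
  agg=0, i=0, x=3
  agg=6, i=1, x=6
  agg=20, i=2, x=7
  agg=44, i=3, x=8
  agg=64, i=4, x=5
  agg=84, i=5, x=4

Final answer: 84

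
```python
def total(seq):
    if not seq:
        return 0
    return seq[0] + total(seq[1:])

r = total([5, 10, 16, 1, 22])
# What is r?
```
Call trace:
total(seq=[5, 10, 16, 1, 22])
  total(seq=[10, 16, 1, 22])
    total(seq=[16, 1, 22])
      total(seq=[1, 22])
        total(seq=[22])
          total(seq=[])
          -> return 0
        -> return 22
      -> return 23
    -> return 39
  -> return 49
-> return 54

Final answer: 54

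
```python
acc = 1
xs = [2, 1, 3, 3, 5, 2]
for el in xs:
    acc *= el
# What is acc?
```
Trace:
  acc=1
  acc=2, el=2
  acc=2, el=1
  acc=6, el=3
  acc=18, el=3
  acc=90, el=5
  acc=180, el=2

Final answer: 180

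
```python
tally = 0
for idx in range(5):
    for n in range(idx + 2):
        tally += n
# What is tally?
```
Trace:
  tally=0
  tally=0, idx=0, n=0
  tally=1, idx=0, n=1
  tally=1, idx=1, n=0
  tally=2, idx=1, n=1
  tally=4, idx=1, n=2
  tally=4, idx=2, n=0
  tally=5, idx=2, n=1
  tally=7, idx=2, n=2
  tally=10, idx=2, n=3
  tally=10, idx=3, n=0
  tally=11, idx=3, n=1
  tally=13, idx=3, n=2
  tally=16, idx=3, n=3
  tally=20, idx=3, n=4
  tally=20, idx=4, n=0
  tally=21, idx=4, n=1
  tally=23, idx=4, n=2
  tally=26, idx=4, n=3
  tally=30, idx=4, n=4
  tally=35, idx=4, n=5

Final answer: 35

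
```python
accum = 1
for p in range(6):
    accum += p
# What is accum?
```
Trace:
  accum=1
  accum=1, p=0
  accum=2, p=1
  accum=4, p=2
  accum=7, p=3
  accum=11, p=4
  accum=16, p=5

Final answer: 16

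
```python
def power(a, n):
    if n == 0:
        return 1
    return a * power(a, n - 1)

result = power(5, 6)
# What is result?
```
Call trace:
power(a=5, n=6)
  power(a=5, n=5)
    power(a=5, n=4)
      power(a=5, n=3)
        power(a=5, n=2)
          power(a=5, n=1)
            power(a=5, n=0)
            -> return 1
          -> return 5
        -> return 25
      -> return 125
    -> return 625
  -> return 3125
-> return 15625

Final answer: 15625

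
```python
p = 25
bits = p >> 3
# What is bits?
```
Trace:
  p=25
  p=25, bits=3

Final answer: 3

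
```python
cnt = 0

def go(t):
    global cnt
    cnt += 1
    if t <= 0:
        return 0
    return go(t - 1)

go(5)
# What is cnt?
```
Call trace:
go(t=5)
  go(t=4)
    go(t=3)
      go(t=2)
        go(t=1)
          go(t=0)
          -> return 0
        -> return 0
      -> return 0
    -> return 0
  -> return 0
-> return 0

cnt is incremented once per call. go is entered once for each t = 5, 4, 3, 2, 1, 0 (the t <= 0 call returns without recursing), i.e. 5 + 1 calls.
cnt = 6

Final answer: 6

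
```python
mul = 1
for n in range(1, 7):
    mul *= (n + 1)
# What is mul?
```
Trace:
  mul=1
  mul=2, n=1
  mul=6, n=2
  mul=24, n=3
  mul=120, n=4
  mul=720, n=5
  mul=5040, n=6

Final answer: 5040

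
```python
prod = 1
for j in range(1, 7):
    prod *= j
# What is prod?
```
Trace:
  prod=1
  prod=1, j=1
  prod=2, j=2
  prod=6, j=3
  prod=24, j=4
  prod=120, j=5
  prod=720, j=6

Final answer: 720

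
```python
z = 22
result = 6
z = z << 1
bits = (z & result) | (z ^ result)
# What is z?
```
Trace:
  z=22
  z=22, result=6
  z=44, result=6
  z=44, result=6, bits=46

Final answer: 44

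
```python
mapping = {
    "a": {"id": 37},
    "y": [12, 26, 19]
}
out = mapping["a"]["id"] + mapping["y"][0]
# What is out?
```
Trace:
  mapping={'a': {'id': 37}, 'y': [12, 26, 19]}
  mapping={'a': {'id': 37}, 'y': [12, 26, 19]}, out=49

Final answer: 49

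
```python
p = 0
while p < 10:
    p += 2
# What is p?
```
Trace:
  p=0
  p=2
  p=4
  p=6
  p=8
  p=10

Final answer: 10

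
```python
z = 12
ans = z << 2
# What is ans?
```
Trace:
  z=12
  z=12, ans=48

Final answer: 48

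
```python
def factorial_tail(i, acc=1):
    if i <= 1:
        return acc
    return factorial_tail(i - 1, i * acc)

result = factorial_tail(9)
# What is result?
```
Call trace:
factorial_tail(i=9, acc=1)
  factorial_tail(i=8, acc=9)
    factorial_tail(i=7, acc=72)
      factorial_tail(i=6, acc=504)
        factorial_tail(i=5, acc=3024)
          factorial_tail(i=4, acc=15120)
            factorial_tail(i=3, acc=60480)
              factorial_tail(i=2, acc=181440)
                factorial_tail(i=1, acc=362880)
                -> return 362880
              -> return 362880
            -> return 362880
          -> return 362880
        -> return 362880
      -> return 362880
    -> return 362880
  -> return 362880
-> return 362880

Final answer: 362880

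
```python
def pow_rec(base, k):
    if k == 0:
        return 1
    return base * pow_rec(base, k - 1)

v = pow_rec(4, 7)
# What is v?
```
Call trace:
pow_rec(base=4, k=7)
  pow_rec(base=4, k=6)
    pow_rec(base=4, k=5)
      pow_rec(base=4, k=4)
        pow_rec(base=4, k=3)
          pow_rec(base=4, k=2)
            pow_rec(base=4, k=1)
              pow_rec(base=4, k=0)
              -> return 1
            -> return 4
          -> return 16
        -> return 64
      -> return 256
    -> return 1024
  -> return 4096
-> return 16384

Final answer: 16384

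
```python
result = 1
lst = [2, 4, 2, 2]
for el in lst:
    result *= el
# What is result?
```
Trace:
  result=1
  result=2, el=2
  result=8, el=4
  result=16, el=2
  result=32, el=2

Final answer: 32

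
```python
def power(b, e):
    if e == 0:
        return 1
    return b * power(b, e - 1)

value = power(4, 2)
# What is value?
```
Call trace:
power(b=4, e=2)
  power(b=4, e=1)
    power(b=4, e=0)
    -> return 1
  -> return 4
-> return 16

Final answer: 16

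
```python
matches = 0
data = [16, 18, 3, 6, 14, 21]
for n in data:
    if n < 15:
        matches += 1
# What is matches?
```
Trace:
  matches=0
  matches=0, n=16
  matches=0, n=18
  matches=1, n=3
  matches=2, n=6
  matches=3, n=14
  matches=3, n=21

Final answer: 3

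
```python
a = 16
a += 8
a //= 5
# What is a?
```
Trace:
  a=16
  a=24
  a=4

Final answer: 4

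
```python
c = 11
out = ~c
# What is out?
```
Trace:
  c=11
  c=11, out=-12

Final answer: -12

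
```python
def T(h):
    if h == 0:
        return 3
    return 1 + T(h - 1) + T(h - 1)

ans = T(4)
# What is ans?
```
Call trace (a repeated sub-call is expanded the first time; later identical calls just restate its return value):
T(h=4)
  T(h=3)
    T(h=2)
      T(h=1)
        T(h=0)
        -> return 3
        T(h=0)
        -> return 3
      -> return 7
      T(h=1) -> return 7  (same call as traced above)
    -> return 15
    T(h=2) -> return 15  (same call as traced above)
  -> return 31
  T(h=3) -> return 31  (same call as traced above)
-> return 63

Final answer: 63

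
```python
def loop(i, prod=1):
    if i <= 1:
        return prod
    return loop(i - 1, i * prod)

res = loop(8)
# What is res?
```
Call trace:
loop(i=8, prod=1)
  loop(i=7, prod=8)
    loop(i=6, prod=56)
      loop(i=5, prod=336)
        loop(i=4, prod=1680)
          loop(i=3, prod=6720)
            loop(i=2, prod=20160)
              loop(i=1, prod=40320)
              -> return 40320
            -> return 40320
          -> return 40320
        -> return 40320
      -> return 40320
    -> return 40320
  -> return 40320
-> return 40320

Final answer: 40320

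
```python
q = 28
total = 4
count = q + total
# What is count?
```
Trace:
  q=28
  q=28, total=4
  q=28, total=4, count=32

Final answer: 32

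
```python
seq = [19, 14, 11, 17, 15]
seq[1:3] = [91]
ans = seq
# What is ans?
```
Trace:
  seq=[19, 14, 11, 17, 15]
  seq=[19, 91, 17, 15]
  seq=[19, 91, 17, 15], ans=[19, 91, 17, 15]

Final answer: [19, 91, 17, 15]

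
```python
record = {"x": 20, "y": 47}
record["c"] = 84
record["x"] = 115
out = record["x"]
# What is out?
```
Trace:
  record={'x': 20, 'y': 47}
  record={'x': 20, 'y': 47, 'c': 84}
  record={'x': 115, 'y': 47, 'c': 84}
  record={'x': 115, 'y': 47, 'c': 84}, out=115

Final answer: 115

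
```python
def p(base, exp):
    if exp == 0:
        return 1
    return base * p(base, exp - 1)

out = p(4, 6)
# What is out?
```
Call trace:
p(base=4, exp=6)
  p(base=4, exp=5)
    p(base=4, exp=4)
      p(base=4, exp=3)
        p(base=4, exp=2)
          p(base=4, exp=1)
            p(base=4, exp=0)
            -> return 1
          -> return 4
        -> return 16
      -> return 64
    -> return 256
  -> return 1024
-> return 4096

Final answer: 4096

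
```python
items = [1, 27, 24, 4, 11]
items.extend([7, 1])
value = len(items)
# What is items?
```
Trace:
  items=[1, 27, 24, 4, 11]
  items=[1, 27, 24, 4, 11, 7, 1]
  items=[1, 27, 24, 4, 11, 7, 1], value=7

Final answer: [1, 27, 24, 4, 11, 7, 1]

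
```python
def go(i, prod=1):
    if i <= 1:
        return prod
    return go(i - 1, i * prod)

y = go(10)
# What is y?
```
Call trace:
go(i=10, prod=1)
  go(i=9, prod=10)
    go(i=8, prod=90)
      go(i=7, prod=720)
        go(i=6, prod=5040)
          go(i=5, prod=30240)
            go(i=4, prod=151200)
              go(i=3, prod=604800)
                go(i=2, prod=1814400)
                  go(i=1, prod=3628800)
                  -> return 3628800
                -> return 3628800
              -> return 3628800
            -> return 3628800
          -> return 3628800
        -> return 3628800
      -> return 3628800
    -> return 3628800
  -> return 3628800
-> return 3628800

Final answer: 3628800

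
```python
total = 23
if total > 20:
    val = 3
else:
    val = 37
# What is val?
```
Trace:
  total=23
  total=23, val=3

Final answer: 3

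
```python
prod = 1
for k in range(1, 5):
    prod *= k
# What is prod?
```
Trace:
  prod=1
  prod=1, k=1
  prod=2, k=2
  prod=6, k=3
  prod=24, k=4

Final answer: 24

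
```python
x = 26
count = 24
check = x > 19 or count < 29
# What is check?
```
Trace:
  x=26
  x=26, count=24
  x=26, count=24, check=True

Final answer: True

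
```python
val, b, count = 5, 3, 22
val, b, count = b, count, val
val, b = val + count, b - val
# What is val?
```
Trace:
  val=5, b=3, count=22
  val=3, b=22, count=5
  val=8, b=19, count=5

Final answer: 8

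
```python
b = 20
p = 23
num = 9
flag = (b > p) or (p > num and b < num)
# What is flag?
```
Trace:
  b=20
  b=20, p=23
  b=20, p=23, num=9
  b=20, p=23, num=9, flag=False

Final answer: False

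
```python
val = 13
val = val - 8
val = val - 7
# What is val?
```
Trace:
  val=13
  val=5
  val=-2

Final answer: -2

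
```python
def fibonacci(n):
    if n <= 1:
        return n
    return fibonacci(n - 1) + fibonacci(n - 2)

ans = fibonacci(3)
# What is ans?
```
Call trace:
fibonacci(n=3)
  fibonacci(n=2)
    fibonacci(n=1)
    -> return 1
    fibonacci(n=0)
    -> return 0
  -> return 1
  fibonacci(n=1)
  -> return 1
-> return 2

Final answer: 2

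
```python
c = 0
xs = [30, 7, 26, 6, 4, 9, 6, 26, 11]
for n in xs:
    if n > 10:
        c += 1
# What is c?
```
Trace:
  c=0
  c=1, n=30
  c=1, n=7
  c=2, n=26
  c=2, n=6
  c=2, n=4
  c=2, n=9
  c=2, n=6
  c=3, n=26
  c=4, n=11

Final answer: 4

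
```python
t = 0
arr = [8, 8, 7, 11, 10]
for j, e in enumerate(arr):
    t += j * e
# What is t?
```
Trace:
  t=0
  t=0, j=0, e=8
  t=8, j=1, e=8
  t=22, j=2, e=7
  t=55, j=3, e=11
  t=95, j=4, e=10

Final answer: 95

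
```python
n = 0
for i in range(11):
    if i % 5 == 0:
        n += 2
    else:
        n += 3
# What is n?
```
Trace:
  n=0
  n=2, i=0
  n=5, i=1
  n=8, i=2
  n=11, i=3
  n=14, i=4
  n=16, i=5
  n=19, i=6
  n=22, i=7
  n=25, i=8
  n=28, i=9
  n=30, i=10

Final answer: 30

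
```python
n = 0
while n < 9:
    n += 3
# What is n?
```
Trace:
  n=0
  n=3
  n=6
  n=9

Final answer: 9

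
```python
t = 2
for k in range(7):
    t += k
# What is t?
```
Trace:
  t=2
  t=2, k=0
  t=3, k=1
  t=5, k=2
  t=8, k=3
  t=12, k=4
  t=17, k=5
  t=23, k=6

Final answer: 23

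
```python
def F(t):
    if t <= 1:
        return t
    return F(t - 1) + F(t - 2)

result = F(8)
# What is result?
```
Call trace (a repeated sub-call is expanded the first time; later identical calls just restate its return value):
F(t=8)
  F(t=7)
    F(t=6)
      F(t=5)
        F(t=4)
          F(t=3)
            F(t=2)
              F(t=1)
              -> return 1
              F(t=0)
              -> return 0
            -> return 1
            F(t=1)
            -> return 1
          -> return 2
          F(t=2) -> return 1  (same call as traced above)
        -> return 3
        F(t=3) -> return 2  (same call as traced above)
      -> return 5
      F(t=4) -> return 3  (same call as traced above)
    -> return 8
    F(t=5) -> return 5  (same call as traced above)
  -> return 13
  F(t=6) -> return 8  (same call as traced above)
-> return 21

Final answer: 21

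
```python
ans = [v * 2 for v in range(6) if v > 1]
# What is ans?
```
Trace:
  v=0
  v=1
  v=2
  v=3
  v=4
  v=5
  ans=[4, 6, 8, 10]

Final answer: [4, 6, 8, 10]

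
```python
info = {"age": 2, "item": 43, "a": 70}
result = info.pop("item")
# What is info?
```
Trace:
  info={'age': 2, 'item': 43, 'a': 70}
  info={'age': 2, 'a': 70}, result=43

Final answer: {'age': 2, 'a': 70}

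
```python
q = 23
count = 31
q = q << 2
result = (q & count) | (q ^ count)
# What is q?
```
Trace:
  q=23
  q=23, count=31
  q=92, count=31
  q=92, count=31, result=95

Final answer: 92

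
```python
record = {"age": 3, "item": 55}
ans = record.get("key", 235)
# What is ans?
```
Trace:
  record={'age': 3, 'item': 55}
  record={'age': 3, 'item': 55}, ans=235

Final answer: 235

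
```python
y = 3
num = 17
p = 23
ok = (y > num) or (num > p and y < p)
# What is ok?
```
Trace:
  y=3
  y=3, num=17
  y=3, num=17, p=23
  y=3, num=17, p=23, ok=False

Final answer: False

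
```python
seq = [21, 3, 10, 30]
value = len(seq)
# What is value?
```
Trace:
  seq=[21, 3, 10, 30]
  seq=[21, 3, 10, 30], value=4

Final answer: 4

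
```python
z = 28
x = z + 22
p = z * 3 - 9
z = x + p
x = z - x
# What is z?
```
Trace:
  z=28
  z=28, x=50
  z=28, x=50, p=75
  z=125, x=50, p=75
  z=125, x=75, p=75

Final answer: 125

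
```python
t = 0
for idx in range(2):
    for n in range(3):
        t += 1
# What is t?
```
Trace:
  t=0
  t=1, idx=0, n=0
  t=2, idx=0, n=1
  t=3, idx=0, n=2
  t=4, idx=1, n=0
  t=5, idx=1, n=1
  t=6, idx=1, n=2

Final answer: 6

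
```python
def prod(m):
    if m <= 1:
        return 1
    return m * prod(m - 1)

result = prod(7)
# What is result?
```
Call trace:
prod(m=7)
  prod(m=6)
    prod(m=5)
      prod(m=4)
        prod(m=3)
          prod(m=2)
            prod(m=1)
            -> return 1
          -> return 2
        -> return 6
      -> return 24
    -> return 120
  -> return 720
-> return 5040

Final answer: 5040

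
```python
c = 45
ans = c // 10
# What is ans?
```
Trace:
  c=45
  c=45, ans=4

Final answer: 4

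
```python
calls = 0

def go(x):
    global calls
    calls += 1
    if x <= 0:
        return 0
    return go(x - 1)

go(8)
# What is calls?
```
Call trace:
go(x=8)
  go(x=7)
    go(x=6)
      go(x=5)
        go(x=4)
          go(x=3)
            go(x=2)
              go(x=1)
                go(x=0)
                -> return 0
              -> return 0
            -> return 0
          -> return 0
        -> return 0
      -> return 0
    -> return 0
  -> return 0
-> return 0

calls is incremented once per call. go is entered once for each x = 8, 7, 6, 5, 4, 3, 2, 1, 0 (the x <= 0 call returns without recursing), i.e. 8 + 1 calls.
calls = 9

Final answer: 9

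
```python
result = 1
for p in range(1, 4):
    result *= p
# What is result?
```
Trace:
  result=1
  result=1, p=1
  result=2, p=2
  result=6, p=3

Final answer: 6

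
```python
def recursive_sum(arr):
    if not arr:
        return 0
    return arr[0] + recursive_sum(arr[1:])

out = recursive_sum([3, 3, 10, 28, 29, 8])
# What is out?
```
Call trace:
recursive_sum(arr=[3, 3, 10, 28, 29, 8])
  recursive_sum(arr=[3, 10, 28, 29, 8])
    recursive_sum(arr=[10, 28, 29, 8])
      recursive_sum(arr=[28, 29, 8])
        recursive_sum(arr=[29, 8])
          recursive_sum(arr=[8])
            recursive_sum(arr=[])
            -> return 0
          -> return 8
        -> return 37
      -> return 65
    -> return 75
  -> return 78
-> return 81

Final answer: 81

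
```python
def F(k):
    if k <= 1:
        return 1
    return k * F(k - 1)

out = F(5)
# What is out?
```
Call trace:
F(k=5)
  F(k=4)
    F(k=3)
      F(k=2)
        F(k=1)
        -> return 1
      -> return 2
    -> return 6
  -> return 24
-> return 120

Final answer: 120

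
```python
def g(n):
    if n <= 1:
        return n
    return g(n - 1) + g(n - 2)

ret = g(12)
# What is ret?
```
Call trace (a repeated sub-call is expanded the first time; later identical calls just restate its return value):
g(n=12)
  g(n=11)
    g(n=10)
      g(n=9)
        g(n=8)
          g(n=7)
            g(n=6)
              g(n=5)
                g(n=4)
                  g(n=3)
                    g(n=2)
                      g(n=1)
                      -> return 1
                      g(n=0)
                      -> return 0
                    -> return 1
                    g(n=1)
                    -> return 1
                  -> return 2
                  g(n=2) -> return 1  (same call as traced above)
                -> return 3
                g(n=3) -> return 2  (same call as traced above)
              -> return 5
              g(n=4) -> return 3  (same call as traced above)
            -> return 8
            g(n=5) -> return 5  (same call as traced above)
          -> return 13
          g(n=6) -> return 8  (same call as traced above)
        -> return 21
        g(n=7) -> return 13  (same call as traced above)
      -> return 34
      g(n=8) -> return 21  (same call as traced above)
    -> return 55
    g(n=9) -> return 34  (same call as traced above)
  -> return 89
  g(n=10) -> return 55  (same call as traced above)
-> return 144

Final answer: 144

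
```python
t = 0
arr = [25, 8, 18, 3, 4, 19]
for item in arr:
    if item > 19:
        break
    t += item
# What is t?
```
Trace:
  t=0
  t=0, item=25

Final answer: 0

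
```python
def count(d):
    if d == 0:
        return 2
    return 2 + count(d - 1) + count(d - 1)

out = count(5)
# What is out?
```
Call trace (a repeated sub-call is expanded the first time; later identical calls just restate its return value):
count(d=5)
  count(d=4)
    count(d=3)
      count(d=2)
        count(d=1)
          count(d=0)
          -> return 2
          count(d=0)
          -> return 2
        -> return 6
        count(d=1) -> return 6  (same call as traced above)
      -> return 14
      count(d=2) -> return 14  (same call as traced above)
    -> return 30
    count(d=3) -> return 30  (same call as traced above)
  -> return 62
  count(d=4) -> return 62  (same call as traced above)
-> return 126

Final answer: 126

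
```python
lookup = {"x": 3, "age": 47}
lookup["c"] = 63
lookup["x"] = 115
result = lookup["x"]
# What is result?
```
Trace:
  lookup={'x': 3, 'age': 47}
  lookup={'x': 3, 'age': 47, 'c': 63}
  lookup={'x': 115, 'age': 47, 'c': 63}
  lookup={'x': 115, 'age': 47, 'c': 63}, result=115

Final answer: 115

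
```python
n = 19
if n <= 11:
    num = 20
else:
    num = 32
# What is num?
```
Trace:
  n=19
  n=19, num=32

Final answer: 32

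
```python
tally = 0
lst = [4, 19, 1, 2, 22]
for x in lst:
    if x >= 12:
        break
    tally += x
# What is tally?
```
Trace:
  tally=0
  tally=4, x=4
  tally=4, x=19

Final answer: 4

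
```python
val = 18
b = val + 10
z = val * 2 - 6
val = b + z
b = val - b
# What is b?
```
Trace:
  val=18
  val=18, b=28
  val=18, b=28, z=30
  val=58, b=28, z=30
  val=58, b=30, z=30

Final answer: 30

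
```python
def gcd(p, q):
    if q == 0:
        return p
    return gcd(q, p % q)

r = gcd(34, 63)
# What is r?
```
Call trace:
gcd(p=34, q=63)
  gcd(p=63, q=34)
    gcd(p=34, q=29)
      gcd(p=29, q=5)
        gcd(p=5, q=4)
          gcd(p=4, q=1)
            gcd(p=1, q=0)
            -> return 1
          -> return 1
        -> return 1
      -> return 1
    -> return 1
  -> return 1
-> return 1

Final answer: 1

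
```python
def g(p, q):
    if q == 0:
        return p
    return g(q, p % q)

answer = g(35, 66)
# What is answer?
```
Call trace:
g(p=35, q=66)
  g(p=66, q=35)
    g(p=35, q=31)
      g(p=31, q=4)
        g(p=4, q=3)
          g(p=3, q=1)
            g(p=1, q=0)
            -> return 1
          -> return 1
        -> return 1
      -> return 1
    -> return 1
  -> return 1
-> return 1

Final answer: 1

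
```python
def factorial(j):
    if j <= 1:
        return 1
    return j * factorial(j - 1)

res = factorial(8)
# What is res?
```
Call trace:
factorial(j=8)
  factorial(j=7)
    factorial(j=6)
      factorial(j=5)
        factorial(j=4)
          factorial(j=3)
            factorial(j=2)
              factorial(j=1)
              -> return 1
            -> return 2
          -> return 6
        -> return 24
      -> return 120
    -> return 720
  -> return 5040
-> return 40320

Final answer: 40320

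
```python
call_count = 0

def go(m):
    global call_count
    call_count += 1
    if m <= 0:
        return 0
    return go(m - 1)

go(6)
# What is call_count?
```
Call trace:
go(m=6)
  go(m=5)
    go(m=4)
      go(m=3)
        go(m=2)
          go(m=1)
            go(m=0)
            -> return 0
          -> return 0
        -> return 0
      -> return 0
    -> return 0
  -> return 0
-> return 0

call_count is incremented once per call. go is entered once for each m = 6, 5, 4, 3, 2, 1, 0 (the m <= 0 call returns without recursing), i.e. 6 + 1 calls.
call_count = 7

Final answer: 7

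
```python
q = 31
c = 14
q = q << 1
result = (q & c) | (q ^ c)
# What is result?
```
Trace:
  q=31
  q=31, c=14
  q=62, c=14
  q=62, c=14, result=62

Final answer: 62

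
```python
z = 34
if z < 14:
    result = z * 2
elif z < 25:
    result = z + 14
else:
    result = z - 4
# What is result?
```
Trace:
  z=34
  z=34, result=30

Final answer: 30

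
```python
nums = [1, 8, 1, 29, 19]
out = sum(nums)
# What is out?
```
Trace:
  nums=[1, 8, 1, 29, 19]
  nums=[1, 8, 1, 29, 19], out=58

Final answer: 58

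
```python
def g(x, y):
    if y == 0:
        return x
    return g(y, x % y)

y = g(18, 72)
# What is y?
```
Call trace:
g(x=18, y=72)
  g(x=72, y=18)
    g(x=18, y=0)
    -> return 18
  -> return 18
-> return 18

Final answer: 18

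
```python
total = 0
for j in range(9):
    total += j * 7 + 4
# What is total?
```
Trace:
  total=0
  total=4, j=0
  total=15, j=1
  total=33, j=2
  total=58, j=3
  total=90, j=4
  total=129, j=5
  total=175, j=6
  total=228, j=7
  total=288, j=8

Final answer: 288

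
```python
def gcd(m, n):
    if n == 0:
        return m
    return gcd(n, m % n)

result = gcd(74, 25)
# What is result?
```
Call trace:
gcd(m=74, n=25)
  gcd(m=25, n=24)
    gcd(m=24, n=1)
      gcd(m=1, n=0)
      -> return 1
    -> return 1
  -> return 1
-> return 1

Final answer: 1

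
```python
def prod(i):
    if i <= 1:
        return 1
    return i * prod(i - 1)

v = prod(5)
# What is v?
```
Call trace:
prod(i=5)
  prod(i=4)
    prod(i=3)
      prod(i=2)
        prod(i=1)
        -> return 1
      -> return 2
    -> return 6
  -> return 24
-> return 120

Final answer: 120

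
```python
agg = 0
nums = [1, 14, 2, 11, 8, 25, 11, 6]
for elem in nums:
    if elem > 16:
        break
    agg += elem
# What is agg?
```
Trace:
  agg=0
  agg=1, elem=1
  agg=15, elem=14
  agg=17, elem=2
  agg=28, elem=11
  agg=36, elem=8
  agg=36, elem=25

Final answer: 36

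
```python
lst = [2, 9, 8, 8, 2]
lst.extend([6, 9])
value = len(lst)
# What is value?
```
Trace:
  lst=[2, 9, 8, 8, 2]
  lst=[2, 9, 8, 8, 2, 6, 9]
  lst=[2, 9, 8, 8, 2, 6, 9], value=7

Final answer: 7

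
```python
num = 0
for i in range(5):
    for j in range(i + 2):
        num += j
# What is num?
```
Trace:
  num=0
  num=0, i=0, j=0
  num=1, i=0, j=1
  num=1, i=1, j=0
  num=2, i=1, j=1
  num=4, i=1, j=2
  num=4, i=2, j=0
  num=5, i=2, j=1
  num=7, i=2, j=2
  num=10, i=2, j=3
  num=10, i=3, j=0
  num=11, i=3, j=1
  num=13, i=3, j=2
  num=16, i=3, j=3
  num=20, i=3, j=4
  num=20, i=4, j=0
  num=21, i=4, j=1
  num=23, i=4, j=2
  num=26, i=4, j=3
  num=30, i=4, j=4
  num=35, i=4, j=5

Final answer: 35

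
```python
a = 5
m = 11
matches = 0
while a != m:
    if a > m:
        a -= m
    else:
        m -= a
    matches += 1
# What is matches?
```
Trace:
  a=5
  a=5, m=11
  a=5, m=11, matches=0
  a=5, m=6, matches=1
  a=5, m=1, matches=2
  a=4, m=1, matches=3
  a=3, m=1, matches=4
  a=2, m=1, matches=5
  a=1, m=1, matches=6

Final answer: 6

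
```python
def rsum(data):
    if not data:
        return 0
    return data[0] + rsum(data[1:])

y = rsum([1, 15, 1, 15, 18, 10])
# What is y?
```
Call trace:
rsum(data=[1, 15, 1, 15, 18, 10])
  rsum(data=[15, 1, 15, 18, 10])
    rsum(data=[1, 15, 18, 10])
      rsum(data=[15, 18, 10])
        rsum(data=[18, 10])
          rsum(data=[10])
            rsum(data=[])
            -> return 0
          -> return 10
        -> return 28
      -> return 43
    -> return 44
  -> return 59
-> return 60

Final answer: 60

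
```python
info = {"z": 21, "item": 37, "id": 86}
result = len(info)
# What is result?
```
Trace:
  info={'z': 21, 'item': 37, 'id': 86}
  info={'z': 21, 'item': 37, 'id': 86}, result=3

Final answer: 3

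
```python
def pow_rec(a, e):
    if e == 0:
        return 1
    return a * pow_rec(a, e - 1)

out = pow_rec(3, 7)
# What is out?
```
Call trace:
pow_rec(a=3, e=7)
  pow_rec(a=3, e=6)
    pow_rec(a=3, e=5)
      pow_rec(a=3, e=4)
        pow_rec(a=3, e=3)
          pow_rec(a=3, e=2)
            pow_rec(a=3, e=1)
              pow_rec(a=3, e=0)
              -> return 1
            -> return 3
          -> return 9
        -> return 27
      -> return 81
    -> return 243
  -> return 729
-> return 2187

Final answer: 2187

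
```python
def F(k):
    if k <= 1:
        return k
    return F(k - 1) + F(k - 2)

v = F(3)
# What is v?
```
Call trace:
F(k=3)
  F(k=2)
    F(k=1)
    -> return 1
    F(k=0)
    -> return 0
  -> return 1
  F(k=1)
  -> return 1
-> return 2

Final answer: 2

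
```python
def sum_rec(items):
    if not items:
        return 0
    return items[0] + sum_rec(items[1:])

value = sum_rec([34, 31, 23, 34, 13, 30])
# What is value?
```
Call trace:
sum_rec(items=[34, 31, 23, 34, 13, 30])
  sum_rec(items=[31, 23, 34, 13, 30])
    sum_rec(items=[23, 34, 13, 30])
      sum_rec(items=[34, 13, 30])
        sum_rec(items=[13, 30])
          sum_rec(items=[30])
            sum_rec(items=[])
            -> return 0
          -> return 30
        -> return 43
      -> return 77
    -> return 100
  -> return 131
-> return 165

Final answer: 165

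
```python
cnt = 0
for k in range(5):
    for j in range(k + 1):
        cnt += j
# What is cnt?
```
Trace:
  cnt=0
  cnt=0, k=0, j=0
  cnt=0, k=1, j=0
  cnt=1, k=1, j=1
  cnt=1, k=2, j=0
  cnt=2, k=2, j=1
  cnt=4, k=2, j=2
  cnt=4, k=3, j=0
  cnt=5, k=3, j=1
  cnt=7, k=3, j=2
  cnt=10, k=3, j=3
  cnt=10, k=4, j=0
  cnt=11, k=4, j=1
  cnt=13, k=4, j=2
  cnt=16, k=4, j=3
  cnt=20, k=4, j=4

Final answer: 20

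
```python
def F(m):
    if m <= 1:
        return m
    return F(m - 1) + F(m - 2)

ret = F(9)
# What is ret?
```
Call trace (a repeated sub-call is expanded the first time; later identical calls just restate its return value):
F(m=9)
  F(m=8)
    F(m=7)
      F(m=6)
        F(m=5)
          F(m=4)
            F(m=3)
              F(m=2)
                F(m=1)
                -> return 1
                F(m=0)
                -> return 0
              -> return 1
              F(m=1)
              -> return 1
            -> return 2
            F(m=2) -> return 1  (same call as traced above)
          -> return 3
          F(m=3) -> return 2  (same call as traced above)
        -> return 5
        F(m=4) -> return 3  (same call as traced above)
      -> return 8
      F(m=5) -> return 5  (same call as traced above)
    -> return 13
    F(m=6) -> return 8  (same call as traced above)
  -> return 21
  F(m=7) -> return 13  (same call as traced above)
-> return 34

Final answer: 34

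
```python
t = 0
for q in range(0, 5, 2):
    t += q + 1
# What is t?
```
Trace:
  t=0
  t=1, q=0
  t=4, q=2
  t=9, q=4

Final answer: 9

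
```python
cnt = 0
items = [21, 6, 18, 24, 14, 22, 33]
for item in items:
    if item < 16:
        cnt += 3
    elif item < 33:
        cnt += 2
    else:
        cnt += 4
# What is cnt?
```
Trace:
  cnt=0
  cnt=2, item=21
  cnt=5, item=6
  cnt=7, item=18
  cnt=9, item=24
  cnt=12, item=14
  cnt=14, item=22
  cnt=18, item=33

Final answer: 18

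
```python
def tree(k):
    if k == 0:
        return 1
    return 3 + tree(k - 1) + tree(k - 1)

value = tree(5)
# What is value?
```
Call trace (a repeated sub-call is expanded the first time; later identical calls just restate its return value):
tree(k=5)
  tree(k=4)
    tree(k=3)
      tree(k=2)
        tree(k=1)
          tree(k=0)
          -> return 1
          tree(k=0)
          -> return 1
        -> return 5
        tree(k=1) -> return 5  (same call as traced above)
      -> return 13
      tree(k=2) -> return 13  (same call as traced above)
    -> return 29
    tree(k=3) -> return 29  (same call as traced above)
  -> return 61
  tree(k=4) -> return 61  (same call as traced above)
-> return 125

Final answer: 125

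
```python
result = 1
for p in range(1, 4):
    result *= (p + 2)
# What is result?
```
Trace:
  result=1
  result=3, p=1
  result=12, p=2
  result=60, p=3

Final answer: 60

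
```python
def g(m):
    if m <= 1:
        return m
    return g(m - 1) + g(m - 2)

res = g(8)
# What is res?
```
Call trace (a repeated sub-call is expanded the first time; later identical calls just restate its return value):
g(m=8)
  g(m=7)
    g(m=6)
      g(m=5)
        g(m=4)
          g(m=3)
            g(m=2)
              g(m=1)
              -> return 1
              g(m=0)
              -> return 0
            -> return 1
            g(m=1)
            -> return 1
          -> return 2
          g(m=2) -> return 1  (same call as traced above)
        -> return 3
        g(m=3) -> return 2  (same call as traced above)
      -> return 5
      g(m=4) -> return 3  (same call as traced above)
    -> return 8
    g(m=5) -> return 5  (same call as traced above)
  -> return 13
  g(m=6) -> return 8  (same call as traced above)
-> return 21

Final answer: 21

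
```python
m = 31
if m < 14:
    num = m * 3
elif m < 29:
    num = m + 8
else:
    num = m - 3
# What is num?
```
Trace:
  m=31
  m=31, num=28

Final answer: 28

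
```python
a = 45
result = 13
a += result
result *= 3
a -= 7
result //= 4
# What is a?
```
Trace:
  a=45
  a=45, result=13
  a=58, result=13
  a=58, result=39
  a=51, result=39
  a=51, result=9

Final answer: 51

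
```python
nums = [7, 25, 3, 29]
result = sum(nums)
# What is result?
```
Trace:
  nums=[7, 25, 3, 29]
  nums=[7, 25, 3, 29], result=64

Final answer: 64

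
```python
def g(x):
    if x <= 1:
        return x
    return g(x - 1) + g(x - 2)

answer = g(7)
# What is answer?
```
Call trace (a repeated sub-call is expanded the first time; later identical calls just restate its return value):
g(x=7)
  g(x=6)
    g(x=5)
      g(x=4)
        g(x=3)
          g(x=2)
            g(x=1)
            -> return 1
            g(x=0)
            -> return 0
          -> return 1
          g(x=1)
          -> return 1
        -> return 2
        g(x=2) -> return 1  (same call as traced above)
      -> return 3
      g(x=3) -> return 2  (same call as traced above)
    -> return 5
    g(x=4) -> return 3  (same call as traced above)
  -> return 8
  g(x=5) -> return 5  (same call as traced above)
-> return 13

Final answer: 13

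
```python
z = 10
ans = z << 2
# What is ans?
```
Trace:
  z=10
  z=10, ans=40

Final answer: 40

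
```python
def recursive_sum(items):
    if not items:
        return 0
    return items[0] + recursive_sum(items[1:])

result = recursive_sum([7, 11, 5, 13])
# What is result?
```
Call trace:
recursive_sum(items=[7, 11, 5, 13])
  recursive_sum(items=[11, 5, 13])
    recursive_sum(items=[5, 13])
      recursive_sum(items=[13])
        recursive_sum(items=[])
        -> return 0
      -> return 13
    -> return 18
  -> return 29
-> return 36

Final answer: 36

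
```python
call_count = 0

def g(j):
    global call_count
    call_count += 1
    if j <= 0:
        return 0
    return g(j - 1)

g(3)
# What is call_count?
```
Call trace:
g(j=3)
  g(j=2)
    g(j=1)
      g(j=0)
      -> return 0
    -> return 0
  -> return 0
-> return 0

call_count is incremented once per call. g is entered once for each j = 3, 2, 1, 0 (the j <= 0 call returns without recursing), i.e. 3 + 1 calls.
call_count = 4

Final answer: 4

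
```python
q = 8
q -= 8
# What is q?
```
Trace:
  q=8
  q=0

Final answer: 0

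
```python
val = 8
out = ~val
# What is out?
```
Trace:
  val=8
  val=8, out=-9

Final answer: -9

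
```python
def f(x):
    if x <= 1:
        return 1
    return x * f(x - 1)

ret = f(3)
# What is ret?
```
Call trace:
f(x=3)
  f(x=2)
    f(x=1)
    -> return 1
  -> return 2
-> return 6

Final answer: 6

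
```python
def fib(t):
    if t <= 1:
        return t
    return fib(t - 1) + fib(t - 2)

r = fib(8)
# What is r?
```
Call trace (a repeated sub-call is expanded the first time; later identical calls just restate its return value):
fib(t=8)
  fib(t=7)
    fib(t=6)
      fib(t=5)
        fib(t=4)
          fib(t=3)
            fib(t=2)
              fib(t=1)
              -> return 1
              fib(t=0)
              -> return 0
            -> return 1
            fib(t=1)
            -> return 1
          -> return 2
          fib(t=2) -> return 1  (same call as traced above)
        -> return 3
        fib(t=3) -> return 2  (same call as traced above)
      -> return 5
      fib(t=4) -> return 3  (same call as traced above)
    -> return 8
    fib(t=5) -> return 5  (same call as traced above)
  -> return 13
  fib(t=6) -> return 8  (same call as traced above)
-> return 21

Final answer: 21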